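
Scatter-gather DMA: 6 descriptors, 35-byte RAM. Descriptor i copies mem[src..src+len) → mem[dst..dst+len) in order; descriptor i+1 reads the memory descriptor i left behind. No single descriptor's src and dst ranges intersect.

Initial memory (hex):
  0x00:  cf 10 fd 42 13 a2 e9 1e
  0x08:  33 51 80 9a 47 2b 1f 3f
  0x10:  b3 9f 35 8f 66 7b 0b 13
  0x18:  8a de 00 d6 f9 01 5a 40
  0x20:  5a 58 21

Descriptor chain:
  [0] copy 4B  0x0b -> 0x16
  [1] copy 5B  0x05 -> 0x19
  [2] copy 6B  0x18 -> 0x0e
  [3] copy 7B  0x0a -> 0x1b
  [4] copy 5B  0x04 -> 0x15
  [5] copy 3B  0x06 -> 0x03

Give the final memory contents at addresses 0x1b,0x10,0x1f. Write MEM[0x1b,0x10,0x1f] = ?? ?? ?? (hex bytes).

MEM[0x1b,0x10,0x1f] = 80 e9 2b

  after D0: wrote 4B at 0x16 = 9a472b1f
  after D1: wrote 5B at 0x19 = a2e91e3351
  after D2: wrote 6B at 0x0e = 2ba2e91e3351
  after D3: wrote 7B at 0x1b = 809a472b2ba2e9
  after D4: wrote 5B at 0x15 = 13a2e91e33
  after D5: wrote 3B at 0x03 = e91e33
query mem[0x1b]=0x80, mem[0x10]=0xe9, mem[0x1f]=0x2b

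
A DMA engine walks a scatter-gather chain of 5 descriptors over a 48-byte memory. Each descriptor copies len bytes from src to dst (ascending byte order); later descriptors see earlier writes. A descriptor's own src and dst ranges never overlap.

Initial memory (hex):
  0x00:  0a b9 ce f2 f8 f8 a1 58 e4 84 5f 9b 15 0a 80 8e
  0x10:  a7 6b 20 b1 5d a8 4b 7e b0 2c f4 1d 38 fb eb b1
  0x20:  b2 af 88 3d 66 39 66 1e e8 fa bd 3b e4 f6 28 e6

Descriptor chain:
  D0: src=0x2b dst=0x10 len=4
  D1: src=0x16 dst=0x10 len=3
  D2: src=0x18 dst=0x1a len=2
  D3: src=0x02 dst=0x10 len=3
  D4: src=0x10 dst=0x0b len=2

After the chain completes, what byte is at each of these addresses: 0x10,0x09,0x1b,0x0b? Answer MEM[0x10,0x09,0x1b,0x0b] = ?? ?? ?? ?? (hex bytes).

D0: mem[0x10..0x13] <- [3b e4 f6 28]
D1: mem[0x10..0x12] <- [4b 7e b0]
D2: mem[0x1a..0x1b] <- [b0 2c]
D3: mem[0x10..0x12] <- [ce f2 f8]
D4: mem[0x0b..0x0c] <- [ce f2]
query mem[0x10]=0xce, mem[0x09]=0x84, mem[0x1b]=0x2c, mem[0x0b]=0xce

MEM[0x10,0x09,0x1b,0x0b] = ce 84 2c ce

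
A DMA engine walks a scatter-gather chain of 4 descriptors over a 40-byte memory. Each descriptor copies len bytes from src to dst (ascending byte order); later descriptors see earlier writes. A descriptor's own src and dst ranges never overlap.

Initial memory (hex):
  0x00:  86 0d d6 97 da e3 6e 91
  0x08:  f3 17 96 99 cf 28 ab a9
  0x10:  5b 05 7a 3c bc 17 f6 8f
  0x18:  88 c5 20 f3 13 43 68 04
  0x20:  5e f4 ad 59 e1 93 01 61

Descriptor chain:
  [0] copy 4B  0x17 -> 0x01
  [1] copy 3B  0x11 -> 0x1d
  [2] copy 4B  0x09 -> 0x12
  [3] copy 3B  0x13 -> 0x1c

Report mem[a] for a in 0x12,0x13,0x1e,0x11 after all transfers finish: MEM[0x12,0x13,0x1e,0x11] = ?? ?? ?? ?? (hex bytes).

MEM[0x12,0x13,0x1e,0x11] = 17 96 cf 05

D0: mem[0x01..0x04] <- [8f 88 c5 20]
D1: mem[0x1d..0x1f] <- [05 7a 3c]
D2: mem[0x12..0x15] <- [17 96 99 cf]
D3: mem[0x1c..0x1e] <- [96 99 cf]
query mem[0x12]=0x17, mem[0x13]=0x96, mem[0x1e]=0xcf, mem[0x11]=0x05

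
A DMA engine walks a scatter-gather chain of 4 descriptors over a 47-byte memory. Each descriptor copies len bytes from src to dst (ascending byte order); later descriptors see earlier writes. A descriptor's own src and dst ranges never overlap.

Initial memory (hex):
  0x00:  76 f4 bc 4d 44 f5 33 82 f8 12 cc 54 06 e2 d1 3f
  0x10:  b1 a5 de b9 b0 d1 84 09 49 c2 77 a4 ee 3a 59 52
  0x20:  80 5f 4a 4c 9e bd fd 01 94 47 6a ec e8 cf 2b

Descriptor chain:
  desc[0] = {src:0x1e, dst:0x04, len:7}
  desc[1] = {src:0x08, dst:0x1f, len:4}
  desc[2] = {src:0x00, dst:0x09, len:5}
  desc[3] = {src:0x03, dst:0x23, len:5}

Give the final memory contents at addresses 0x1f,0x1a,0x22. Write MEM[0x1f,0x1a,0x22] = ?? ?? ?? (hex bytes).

  after D0: wrote 7B at 0x04 = 5952805f4a4c9e
  after D1: wrote 4B at 0x1f = 4a4c9e54
  after D2: wrote 5B at 0x09 = 76f4bc4d59
  after D3: wrote 5B at 0x23 = 4d5952805f
query mem[0x1f]=0x4a, mem[0x1a]=0x77, mem[0x22]=0x54

MEM[0x1f,0x1a,0x22] = 4a 77 54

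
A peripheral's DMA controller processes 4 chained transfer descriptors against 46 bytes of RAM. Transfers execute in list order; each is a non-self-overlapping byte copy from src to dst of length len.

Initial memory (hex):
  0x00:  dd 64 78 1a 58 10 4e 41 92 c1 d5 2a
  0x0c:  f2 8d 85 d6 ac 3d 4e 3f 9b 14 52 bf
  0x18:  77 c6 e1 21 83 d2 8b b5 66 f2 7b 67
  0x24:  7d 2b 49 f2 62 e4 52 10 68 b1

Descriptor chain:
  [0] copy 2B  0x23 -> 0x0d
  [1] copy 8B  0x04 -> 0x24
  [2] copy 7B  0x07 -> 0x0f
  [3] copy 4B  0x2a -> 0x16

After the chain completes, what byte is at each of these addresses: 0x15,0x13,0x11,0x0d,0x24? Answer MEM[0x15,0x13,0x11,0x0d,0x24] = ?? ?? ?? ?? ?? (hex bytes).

D0: mem[0x0d..0x0e] <- [67 7d]
D1: mem[0x24..0x2b] <- [58 10 4e 41 92 c1 d5 2a]
D2: mem[0x0f..0x15] <- [41 92 c1 d5 2a f2 67]
D3: mem[0x16..0x19] <- [d5 2a 68 b1]
query mem[0x15]=0x67, mem[0x13]=0x2a, mem[0x11]=0xc1, mem[0x0d]=0x67, mem[0x24]=0x58

MEM[0x15,0x13,0x11,0x0d,0x24] = 67 2a c1 67 58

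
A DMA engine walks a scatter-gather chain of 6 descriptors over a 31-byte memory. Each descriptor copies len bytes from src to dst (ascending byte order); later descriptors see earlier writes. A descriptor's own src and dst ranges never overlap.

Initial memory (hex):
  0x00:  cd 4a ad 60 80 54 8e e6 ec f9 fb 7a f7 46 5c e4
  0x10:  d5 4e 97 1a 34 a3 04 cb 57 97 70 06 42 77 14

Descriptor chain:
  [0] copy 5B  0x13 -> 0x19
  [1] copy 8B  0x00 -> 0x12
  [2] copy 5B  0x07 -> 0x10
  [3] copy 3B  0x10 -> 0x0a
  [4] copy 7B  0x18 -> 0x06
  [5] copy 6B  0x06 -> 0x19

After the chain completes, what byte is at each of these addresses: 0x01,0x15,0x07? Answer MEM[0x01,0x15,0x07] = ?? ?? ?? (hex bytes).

[0] 0x13->0x19 len=5 : 1a 34 a3 04 cb
[1] 0x00->0x12 len=8 : cd 4a ad 60 80 54 8e e6
[2] 0x07->0x10 len=5 : e6 ec f9 fb 7a
[3] 0x10->0x0a len=3 : e6 ec f9
[4] 0x18->0x06 len=7 : 8e e6 34 a3 04 cb 14
[5] 0x06->0x19 len=6 : 8e e6 34 a3 04 cb
query mem[0x01]=0x4a, mem[0x15]=0x60, mem[0x07]=0xe6

MEM[0x01,0x15,0x07] = 4a 60 e6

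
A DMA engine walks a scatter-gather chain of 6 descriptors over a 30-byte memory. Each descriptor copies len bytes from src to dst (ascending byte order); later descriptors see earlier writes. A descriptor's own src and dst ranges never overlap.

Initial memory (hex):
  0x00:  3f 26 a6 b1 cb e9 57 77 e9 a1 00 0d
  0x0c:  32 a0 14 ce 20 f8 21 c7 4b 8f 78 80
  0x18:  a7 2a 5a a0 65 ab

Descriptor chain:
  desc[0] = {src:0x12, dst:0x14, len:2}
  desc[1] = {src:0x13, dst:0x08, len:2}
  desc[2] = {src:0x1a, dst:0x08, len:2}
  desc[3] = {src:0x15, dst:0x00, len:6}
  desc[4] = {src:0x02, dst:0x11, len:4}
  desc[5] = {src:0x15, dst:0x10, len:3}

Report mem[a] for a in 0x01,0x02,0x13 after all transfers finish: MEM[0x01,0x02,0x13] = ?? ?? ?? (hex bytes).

  after D0: wrote 2B at 0x14 = 21c7
  after D1: wrote 2B at 0x08 = c721
  after D2: wrote 2B at 0x08 = 5aa0
  after D3: wrote 6B at 0x00 = c77880a72a5a
  after D4: wrote 4B at 0x11 = 80a72a5a
  after D5: wrote 3B at 0x10 = c77880
query mem[0x01]=0x78, mem[0x02]=0x80, mem[0x13]=0x2a

MEM[0x01,0x02,0x13] = 78 80 2a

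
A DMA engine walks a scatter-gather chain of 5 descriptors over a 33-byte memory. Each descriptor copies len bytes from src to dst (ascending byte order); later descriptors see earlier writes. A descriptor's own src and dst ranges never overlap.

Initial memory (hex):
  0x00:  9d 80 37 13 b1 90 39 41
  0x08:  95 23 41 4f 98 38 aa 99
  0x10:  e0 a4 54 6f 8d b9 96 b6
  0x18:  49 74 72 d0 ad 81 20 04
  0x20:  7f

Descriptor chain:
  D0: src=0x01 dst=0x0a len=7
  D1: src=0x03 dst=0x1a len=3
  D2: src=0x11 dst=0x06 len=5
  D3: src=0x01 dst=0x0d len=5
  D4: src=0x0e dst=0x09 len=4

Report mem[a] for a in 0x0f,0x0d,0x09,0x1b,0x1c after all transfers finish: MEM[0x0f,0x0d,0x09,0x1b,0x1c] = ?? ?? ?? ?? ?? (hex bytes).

MEM[0x0f,0x0d,0x09,0x1b,0x1c] = 13 80 37 b1 90

#0 dst[0x0a+7] := {0x80,0x37,0x13,0xb1,0x90,0x39,0x41}
#1 dst[0x1a+3] := {0x13,0xb1,0x90}
#2 dst[0x06+5] := {0xa4,0x54,0x6f,0x8d,0xb9}
#3 dst[0x0d+5] := {0x80,0x37,0x13,0xb1,0x90}
#4 dst[0x09+4] := {0x37,0x13,0xb1,0x90}
query mem[0x0f]=0x13, mem[0x0d]=0x80, mem[0x09]=0x37, mem[0x1b]=0xb1, mem[0x1c]=0x90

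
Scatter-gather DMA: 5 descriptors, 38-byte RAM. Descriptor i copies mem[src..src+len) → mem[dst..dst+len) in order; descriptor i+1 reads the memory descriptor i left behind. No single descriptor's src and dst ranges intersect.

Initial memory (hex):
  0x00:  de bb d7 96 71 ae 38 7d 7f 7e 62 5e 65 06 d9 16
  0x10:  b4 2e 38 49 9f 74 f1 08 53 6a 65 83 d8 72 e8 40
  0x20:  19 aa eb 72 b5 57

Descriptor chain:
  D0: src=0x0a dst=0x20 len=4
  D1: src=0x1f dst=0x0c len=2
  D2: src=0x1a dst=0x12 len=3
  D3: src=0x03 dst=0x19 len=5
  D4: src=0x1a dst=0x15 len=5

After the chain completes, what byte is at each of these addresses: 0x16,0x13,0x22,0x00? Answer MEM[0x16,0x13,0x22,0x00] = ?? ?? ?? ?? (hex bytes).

[0] 0x0a->0x20 len=4 : 62 5e 65 06
[1] 0x1f->0x0c len=2 : 40 62
[2] 0x1a->0x12 len=3 : 65 83 d8
[3] 0x03->0x19 len=5 : 96 71 ae 38 7d
[4] 0x1a->0x15 len=5 : 71 ae 38 7d e8
query mem[0x16]=0xae, mem[0x13]=0x83, mem[0x22]=0x65, mem[0x00]=0xde

MEM[0x16,0x13,0x22,0x00] = ae 83 65 de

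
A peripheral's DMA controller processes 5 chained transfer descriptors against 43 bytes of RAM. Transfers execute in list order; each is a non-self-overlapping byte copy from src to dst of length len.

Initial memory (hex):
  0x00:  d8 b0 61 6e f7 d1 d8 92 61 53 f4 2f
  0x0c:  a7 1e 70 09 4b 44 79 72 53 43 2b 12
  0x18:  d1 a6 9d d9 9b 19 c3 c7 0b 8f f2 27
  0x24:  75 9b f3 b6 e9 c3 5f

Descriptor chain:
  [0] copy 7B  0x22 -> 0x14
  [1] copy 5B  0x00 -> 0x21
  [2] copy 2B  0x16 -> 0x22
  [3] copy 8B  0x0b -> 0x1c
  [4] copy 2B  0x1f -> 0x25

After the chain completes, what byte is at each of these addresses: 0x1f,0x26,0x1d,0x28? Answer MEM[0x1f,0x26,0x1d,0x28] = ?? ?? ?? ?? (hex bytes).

MEM[0x1f,0x26,0x1d,0x28] = 70 09 a7 e9

#0 dst[0x14+7] := {0xf2,0x27,0x75,0x9b,0xf3,0xb6,0xe9}
#1 dst[0x21+5] := {0xd8,0xb0,0x61,0x6e,0xf7}
#2 dst[0x22+2] := {0x75,0x9b}
#3 dst[0x1c+8] := {0x2f,0xa7,0x1e,0x70,0x09,0x4b,0x44,0x79}
#4 dst[0x25+2] := {0x70,0x09}
query mem[0x1f]=0x70, mem[0x26]=0x09, mem[0x1d]=0xa7, mem[0x28]=0xe9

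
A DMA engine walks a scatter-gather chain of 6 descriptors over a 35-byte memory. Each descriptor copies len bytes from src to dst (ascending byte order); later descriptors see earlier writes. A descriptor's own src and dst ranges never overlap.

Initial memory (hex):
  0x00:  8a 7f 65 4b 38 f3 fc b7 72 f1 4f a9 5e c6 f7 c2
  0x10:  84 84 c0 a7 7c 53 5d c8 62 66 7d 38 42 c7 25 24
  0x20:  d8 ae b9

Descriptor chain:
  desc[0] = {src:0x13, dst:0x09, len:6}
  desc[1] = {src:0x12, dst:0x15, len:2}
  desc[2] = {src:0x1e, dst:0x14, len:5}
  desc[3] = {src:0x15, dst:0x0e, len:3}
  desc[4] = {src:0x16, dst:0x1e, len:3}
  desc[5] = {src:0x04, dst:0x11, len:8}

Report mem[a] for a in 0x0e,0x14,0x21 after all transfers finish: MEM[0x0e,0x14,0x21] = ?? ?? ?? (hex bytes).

MEM[0x0e,0x14,0x21] = 24 b7 ae

[0] 0x13->0x09 len=6 : a7 7c 53 5d c8 62
[1] 0x12->0x15 len=2 : c0 a7
[2] 0x1e->0x14 len=5 : 25 24 d8 ae b9
[3] 0x15->0x0e len=3 : 24 d8 ae
[4] 0x16->0x1e len=3 : d8 ae b9
[5] 0x04->0x11 len=8 : 38 f3 fc b7 72 a7 7c 53
query mem[0x0e]=0x24, mem[0x14]=0xb7, mem[0x21]=0xae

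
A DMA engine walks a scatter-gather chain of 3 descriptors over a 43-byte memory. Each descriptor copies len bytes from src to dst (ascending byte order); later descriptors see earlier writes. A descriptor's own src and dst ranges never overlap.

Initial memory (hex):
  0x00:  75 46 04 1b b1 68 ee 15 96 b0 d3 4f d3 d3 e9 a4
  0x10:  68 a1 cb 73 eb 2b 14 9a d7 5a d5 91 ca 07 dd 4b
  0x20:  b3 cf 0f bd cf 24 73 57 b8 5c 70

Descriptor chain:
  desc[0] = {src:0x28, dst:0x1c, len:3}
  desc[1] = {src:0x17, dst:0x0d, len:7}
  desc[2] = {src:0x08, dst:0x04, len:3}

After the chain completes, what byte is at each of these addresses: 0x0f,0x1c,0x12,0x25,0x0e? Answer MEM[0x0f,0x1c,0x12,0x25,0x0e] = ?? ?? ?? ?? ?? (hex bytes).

#0 dst[0x1c+3] := {0xb8,0x5c,0x70}
#1 dst[0x0d+7] := {0x9a,0xd7,0x5a,0xd5,0x91,0xb8,0x5c}
#2 dst[0x04+3] := {0x96,0xb0,0xd3}
query mem[0x0f]=0x5a, mem[0x1c]=0xb8, mem[0x12]=0xb8, mem[0x25]=0x24, mem[0x0e]=0xd7

MEM[0x0f,0x1c,0x12,0x25,0x0e] = 5a b8 b8 24 d7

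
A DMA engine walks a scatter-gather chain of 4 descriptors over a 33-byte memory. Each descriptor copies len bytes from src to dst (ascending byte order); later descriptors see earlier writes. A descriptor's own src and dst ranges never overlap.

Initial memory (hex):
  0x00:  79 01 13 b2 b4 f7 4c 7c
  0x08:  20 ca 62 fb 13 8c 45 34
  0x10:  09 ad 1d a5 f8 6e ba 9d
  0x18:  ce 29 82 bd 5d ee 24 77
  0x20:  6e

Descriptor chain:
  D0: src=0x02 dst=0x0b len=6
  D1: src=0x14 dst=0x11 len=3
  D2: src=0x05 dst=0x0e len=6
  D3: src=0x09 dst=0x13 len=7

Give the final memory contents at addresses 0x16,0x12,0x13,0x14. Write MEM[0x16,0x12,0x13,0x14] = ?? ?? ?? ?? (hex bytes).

MEM[0x16,0x12,0x13,0x14] = b2 ca ca 62

  after D0: wrote 6B at 0x0b = 13b2b4f74c7c
  after D1: wrote 3B at 0x11 = f86eba
  after D2: wrote 6B at 0x0e = f74c7c20ca62
  after D3: wrote 7B at 0x13 = ca6213b2b4f74c
query mem[0x16]=0xb2, mem[0x12]=0xca, mem[0x13]=0xca, mem[0x14]=0x62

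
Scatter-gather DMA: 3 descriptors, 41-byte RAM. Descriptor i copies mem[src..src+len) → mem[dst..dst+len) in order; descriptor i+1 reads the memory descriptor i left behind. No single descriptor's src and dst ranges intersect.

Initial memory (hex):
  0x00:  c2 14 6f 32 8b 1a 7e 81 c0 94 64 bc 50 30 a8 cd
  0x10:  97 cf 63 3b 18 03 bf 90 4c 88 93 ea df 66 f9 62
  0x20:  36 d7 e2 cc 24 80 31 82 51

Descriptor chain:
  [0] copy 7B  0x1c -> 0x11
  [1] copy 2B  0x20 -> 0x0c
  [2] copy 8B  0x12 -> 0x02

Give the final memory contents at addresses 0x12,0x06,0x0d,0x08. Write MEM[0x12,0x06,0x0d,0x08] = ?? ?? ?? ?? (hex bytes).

  after D0: wrote 7B at 0x11 = df66f96236d7e2
  after D1: wrote 2B at 0x0c = 36d7
  after D2: wrote 8B at 0x02 = 66f96236d7e24c88
query mem[0x12]=0x66, mem[0x06]=0xd7, mem[0x0d]=0xd7, mem[0x08]=0x4c

MEM[0x12,0x06,0x0d,0x08] = 66 d7 d7 4c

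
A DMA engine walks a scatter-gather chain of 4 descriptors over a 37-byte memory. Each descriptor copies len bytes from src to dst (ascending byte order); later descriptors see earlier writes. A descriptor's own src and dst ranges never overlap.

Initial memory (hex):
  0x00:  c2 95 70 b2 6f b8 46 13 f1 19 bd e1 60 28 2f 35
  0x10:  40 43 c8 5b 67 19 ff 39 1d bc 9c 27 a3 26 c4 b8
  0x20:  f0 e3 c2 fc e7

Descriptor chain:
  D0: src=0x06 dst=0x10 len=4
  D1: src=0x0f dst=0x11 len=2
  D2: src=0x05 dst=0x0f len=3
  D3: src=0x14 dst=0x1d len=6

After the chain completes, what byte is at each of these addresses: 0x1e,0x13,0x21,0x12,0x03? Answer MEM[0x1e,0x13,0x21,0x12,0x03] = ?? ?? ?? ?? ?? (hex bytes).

MEM[0x1e,0x13,0x21,0x12,0x03] = 19 19 1d 46 b2

  after D0: wrote 4B at 0x10 = 4613f119
  after D1: wrote 2B at 0x11 = 3546
  after D2: wrote 3B at 0x0f = b84613
  after D3: wrote 6B at 0x1d = 6719ff391dbc
query mem[0x1e]=0x19, mem[0x13]=0x19, mem[0x21]=0x1d, mem[0x12]=0x46, mem[0x03]=0xb2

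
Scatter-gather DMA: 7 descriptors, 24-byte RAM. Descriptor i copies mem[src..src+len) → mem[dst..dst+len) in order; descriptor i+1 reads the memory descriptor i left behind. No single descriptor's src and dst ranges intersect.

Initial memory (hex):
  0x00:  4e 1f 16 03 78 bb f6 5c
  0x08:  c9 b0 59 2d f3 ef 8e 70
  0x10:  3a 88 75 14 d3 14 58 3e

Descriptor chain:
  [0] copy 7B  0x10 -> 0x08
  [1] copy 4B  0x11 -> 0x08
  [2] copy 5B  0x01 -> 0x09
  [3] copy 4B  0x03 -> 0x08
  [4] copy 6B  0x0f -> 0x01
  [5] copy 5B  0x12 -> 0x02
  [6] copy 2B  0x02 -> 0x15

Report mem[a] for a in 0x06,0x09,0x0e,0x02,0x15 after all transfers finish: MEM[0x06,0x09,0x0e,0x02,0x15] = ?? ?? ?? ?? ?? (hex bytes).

MEM[0x06,0x09,0x0e,0x02,0x15] = 58 78 58 75 75

D0: mem[0x08..0x0e] <- [3a 88 75 14 d3 14 58]
D1: mem[0x08..0x0b] <- [88 75 14 d3]
D2: mem[0x09..0x0d] <- [1f 16 03 78 bb]
D3: mem[0x08..0x0b] <- [03 78 bb f6]
D4: mem[0x01..0x06] <- [70 3a 88 75 14 d3]
D5: mem[0x02..0x06] <- [75 14 d3 14 58]
D6: mem[0x15..0x16] <- [75 14]
query mem[0x06]=0x58, mem[0x09]=0x78, mem[0x0e]=0x58, mem[0x02]=0x75, mem[0x15]=0x75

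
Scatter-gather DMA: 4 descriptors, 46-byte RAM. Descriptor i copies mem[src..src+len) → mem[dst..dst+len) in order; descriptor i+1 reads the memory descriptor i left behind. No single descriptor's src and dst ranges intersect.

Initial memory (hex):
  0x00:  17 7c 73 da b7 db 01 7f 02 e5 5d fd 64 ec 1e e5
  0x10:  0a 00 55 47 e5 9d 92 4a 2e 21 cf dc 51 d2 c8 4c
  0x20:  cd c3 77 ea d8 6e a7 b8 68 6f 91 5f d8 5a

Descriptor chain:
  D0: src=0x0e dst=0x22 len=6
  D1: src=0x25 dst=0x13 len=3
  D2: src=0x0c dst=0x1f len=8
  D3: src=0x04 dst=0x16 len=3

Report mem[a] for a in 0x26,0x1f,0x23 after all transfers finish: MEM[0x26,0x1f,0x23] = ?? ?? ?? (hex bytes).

MEM[0x26,0x1f,0x23] = 00 64 0a

[0] 0x0e->0x22 len=6 : 1e e5 0a 00 55 47
[1] 0x25->0x13 len=3 : 00 55 47
[2] 0x0c->0x1f len=8 : 64 ec 1e e5 0a 00 55 00
[3] 0x04->0x16 len=3 : b7 db 01
query mem[0x26]=0x00, mem[0x1f]=0x64, mem[0x23]=0x0a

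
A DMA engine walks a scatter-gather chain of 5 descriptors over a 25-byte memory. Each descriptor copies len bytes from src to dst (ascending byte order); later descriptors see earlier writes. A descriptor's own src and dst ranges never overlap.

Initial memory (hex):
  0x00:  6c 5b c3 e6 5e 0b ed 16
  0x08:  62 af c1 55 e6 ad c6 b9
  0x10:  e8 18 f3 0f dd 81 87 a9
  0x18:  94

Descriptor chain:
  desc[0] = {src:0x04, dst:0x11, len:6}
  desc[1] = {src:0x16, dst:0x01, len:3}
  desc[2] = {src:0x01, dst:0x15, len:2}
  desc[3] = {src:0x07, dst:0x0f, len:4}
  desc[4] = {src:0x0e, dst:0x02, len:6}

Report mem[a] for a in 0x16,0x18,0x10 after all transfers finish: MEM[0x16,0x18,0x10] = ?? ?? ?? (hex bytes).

MEM[0x16,0x18,0x10] = a9 94 62

  after D0: wrote 6B at 0x11 = 5e0bed1662af
  after D1: wrote 3B at 0x01 = afa994
  after D2: wrote 2B at 0x15 = afa9
  after D3: wrote 4B at 0x0f = 1662afc1
  after D4: wrote 6B at 0x02 = c61662afc1ed
query mem[0x16]=0xa9, mem[0x18]=0x94, mem[0x10]=0x62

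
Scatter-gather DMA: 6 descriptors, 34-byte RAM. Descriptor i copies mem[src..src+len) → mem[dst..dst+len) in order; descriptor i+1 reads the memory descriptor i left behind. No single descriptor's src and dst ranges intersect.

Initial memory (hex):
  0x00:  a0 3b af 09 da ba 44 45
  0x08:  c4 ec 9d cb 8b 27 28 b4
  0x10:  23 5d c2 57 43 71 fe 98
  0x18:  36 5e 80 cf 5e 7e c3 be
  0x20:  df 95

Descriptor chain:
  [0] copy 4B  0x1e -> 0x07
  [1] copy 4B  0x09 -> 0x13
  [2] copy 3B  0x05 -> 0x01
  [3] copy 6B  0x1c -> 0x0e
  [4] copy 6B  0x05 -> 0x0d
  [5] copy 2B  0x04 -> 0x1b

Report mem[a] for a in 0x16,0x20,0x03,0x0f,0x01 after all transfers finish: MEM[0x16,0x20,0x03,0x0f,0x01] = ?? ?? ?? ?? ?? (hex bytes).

MEM[0x16,0x20,0x03,0x0f,0x01] = 8b df c3 c3 ba

D0: mem[0x07..0x0a] <- [c3 be df 95]
D1: mem[0x13..0x16] <- [df 95 cb 8b]
D2: mem[0x01..0x03] <- [ba 44 c3]
D3: mem[0x0e..0x13] <- [5e 7e c3 be df 95]
D4: mem[0x0d..0x12] <- [ba 44 c3 be df 95]
D5: mem[0x1b..0x1c] <- [da ba]
query mem[0x16]=0x8b, mem[0x20]=0xdf, mem[0x03]=0xc3, mem[0x0f]=0xc3, mem[0x01]=0xba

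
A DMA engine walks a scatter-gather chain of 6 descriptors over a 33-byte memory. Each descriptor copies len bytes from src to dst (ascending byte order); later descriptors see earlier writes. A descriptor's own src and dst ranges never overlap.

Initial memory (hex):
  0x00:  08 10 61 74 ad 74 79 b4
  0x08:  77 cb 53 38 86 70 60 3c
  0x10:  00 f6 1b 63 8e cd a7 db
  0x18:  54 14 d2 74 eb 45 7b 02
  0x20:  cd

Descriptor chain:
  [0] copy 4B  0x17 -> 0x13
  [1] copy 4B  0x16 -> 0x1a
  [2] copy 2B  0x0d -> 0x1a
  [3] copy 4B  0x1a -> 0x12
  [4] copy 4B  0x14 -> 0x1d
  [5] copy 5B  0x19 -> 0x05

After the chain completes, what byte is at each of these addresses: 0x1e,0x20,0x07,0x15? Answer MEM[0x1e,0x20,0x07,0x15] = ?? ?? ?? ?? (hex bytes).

[0] 0x17->0x13 len=4 : db 54 14 d2
[1] 0x16->0x1a len=4 : d2 db 54 14
[2] 0x0d->0x1a len=2 : 70 60
[3] 0x1a->0x12 len=4 : 70 60 54 14
[4] 0x14->0x1d len=4 : 54 14 d2 db
[5] 0x19->0x05 len=5 : 14 70 60 54 54
query mem[0x1e]=0x14, mem[0x20]=0xdb, mem[0x07]=0x60, mem[0x15]=0x14

MEM[0x1e,0x20,0x07,0x15] = 14 db 60 14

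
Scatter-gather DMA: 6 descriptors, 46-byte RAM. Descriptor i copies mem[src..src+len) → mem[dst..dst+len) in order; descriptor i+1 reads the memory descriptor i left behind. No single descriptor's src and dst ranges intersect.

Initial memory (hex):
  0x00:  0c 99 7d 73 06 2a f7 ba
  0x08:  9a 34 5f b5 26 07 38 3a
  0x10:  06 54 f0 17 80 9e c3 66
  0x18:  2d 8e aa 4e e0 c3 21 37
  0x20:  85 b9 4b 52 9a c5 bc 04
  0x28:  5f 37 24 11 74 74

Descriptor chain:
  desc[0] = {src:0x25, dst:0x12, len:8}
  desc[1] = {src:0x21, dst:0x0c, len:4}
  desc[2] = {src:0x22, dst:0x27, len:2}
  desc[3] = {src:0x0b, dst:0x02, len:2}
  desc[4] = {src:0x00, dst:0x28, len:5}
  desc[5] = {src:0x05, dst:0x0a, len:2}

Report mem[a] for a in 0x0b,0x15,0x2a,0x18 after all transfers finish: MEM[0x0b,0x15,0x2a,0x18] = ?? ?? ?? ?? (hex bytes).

MEM[0x0b,0x15,0x2a,0x18] = f7 5f b5 11

D0: mem[0x12..0x19] <- [c5 bc 04 5f 37 24 11 74]
D1: mem[0x0c..0x0f] <- [b9 4b 52 9a]
D2: mem[0x27..0x28] <- [4b 52]
D3: mem[0x02..0x03] <- [b5 b9]
D4: mem[0x28..0x2c] <- [0c 99 b5 b9 06]
D5: mem[0x0a..0x0b] <- [2a f7]
query mem[0x0b]=0xf7, mem[0x15]=0x5f, mem[0x2a]=0xb5, mem[0x18]=0x11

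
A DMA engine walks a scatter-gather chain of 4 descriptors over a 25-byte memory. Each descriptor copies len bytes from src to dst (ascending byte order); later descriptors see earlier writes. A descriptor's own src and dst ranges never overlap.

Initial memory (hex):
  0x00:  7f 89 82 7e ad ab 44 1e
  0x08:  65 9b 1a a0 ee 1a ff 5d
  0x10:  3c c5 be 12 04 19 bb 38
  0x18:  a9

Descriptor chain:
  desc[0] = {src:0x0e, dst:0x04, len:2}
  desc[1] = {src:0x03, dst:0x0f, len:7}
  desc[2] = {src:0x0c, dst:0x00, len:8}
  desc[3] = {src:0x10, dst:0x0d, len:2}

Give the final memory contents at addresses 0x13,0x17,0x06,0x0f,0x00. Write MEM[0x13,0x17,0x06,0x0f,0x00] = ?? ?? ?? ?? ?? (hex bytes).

MEM[0x13,0x17,0x06,0x0f,0x00] = 1e 38 44 7e ee

  after D0: wrote 2B at 0x04 = ff5d
  after D1: wrote 7B at 0x0f = 7eff5d441e659b
  after D2: wrote 8B at 0x00 = ee1aff7eff5d441e
  after D3: wrote 2B at 0x0d = ff5d
query mem[0x13]=0x1e, mem[0x17]=0x38, mem[0x06]=0x44, mem[0x0f]=0x7e, mem[0x00]=0xee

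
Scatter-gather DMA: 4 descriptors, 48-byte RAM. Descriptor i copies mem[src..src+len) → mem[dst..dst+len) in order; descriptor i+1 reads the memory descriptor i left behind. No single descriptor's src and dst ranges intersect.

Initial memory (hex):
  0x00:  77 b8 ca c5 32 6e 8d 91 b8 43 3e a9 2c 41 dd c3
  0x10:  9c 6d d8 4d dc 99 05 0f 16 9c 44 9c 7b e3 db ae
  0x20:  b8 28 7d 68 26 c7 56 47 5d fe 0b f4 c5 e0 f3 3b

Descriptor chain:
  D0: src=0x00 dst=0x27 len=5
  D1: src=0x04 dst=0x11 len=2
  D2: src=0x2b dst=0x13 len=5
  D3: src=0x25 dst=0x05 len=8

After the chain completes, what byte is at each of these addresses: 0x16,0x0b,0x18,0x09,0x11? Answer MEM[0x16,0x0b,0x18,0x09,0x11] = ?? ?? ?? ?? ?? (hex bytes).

MEM[0x16,0x0b,0x18,0x09,0x11] = f3 32 16 ca 32

#0 dst[0x27+5] := {0x77,0xb8,0xca,0xc5,0x32}
#1 dst[0x11+2] := {0x32,0x6e}
#2 dst[0x13+5] := {0x32,0xc5,0xe0,0xf3,0x3b}
#3 dst[0x05+8] := {0xc7,0x56,0x77,0xb8,0xca,0xc5,0x32,0xc5}
query mem[0x16]=0xf3, mem[0x0b]=0x32, mem[0x18]=0x16, mem[0x09]=0xca, mem[0x11]=0x32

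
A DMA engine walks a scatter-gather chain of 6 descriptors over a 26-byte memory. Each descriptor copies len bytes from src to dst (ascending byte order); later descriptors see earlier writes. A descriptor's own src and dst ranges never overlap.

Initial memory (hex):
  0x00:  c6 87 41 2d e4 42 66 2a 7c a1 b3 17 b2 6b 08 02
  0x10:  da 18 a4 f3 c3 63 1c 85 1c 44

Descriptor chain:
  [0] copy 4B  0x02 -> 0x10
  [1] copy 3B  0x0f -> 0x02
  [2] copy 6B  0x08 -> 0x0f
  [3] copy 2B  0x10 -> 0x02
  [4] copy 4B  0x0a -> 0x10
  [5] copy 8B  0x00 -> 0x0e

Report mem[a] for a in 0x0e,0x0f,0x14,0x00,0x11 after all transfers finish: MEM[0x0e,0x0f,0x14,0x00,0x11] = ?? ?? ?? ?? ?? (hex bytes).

MEM[0x0e,0x0f,0x14,0x00,0x11] = c6 87 66 c6 b3

[0] 0x02->0x10 len=4 : 41 2d e4 42
[1] 0x0f->0x02 len=3 : 02 41 2d
[2] 0x08->0x0f len=6 : 7c a1 b3 17 b2 6b
[3] 0x10->0x02 len=2 : a1 b3
[4] 0x0a->0x10 len=4 : b3 17 b2 6b
[5] 0x00->0x0e len=8 : c6 87 a1 b3 2d 42 66 2a
query mem[0x0e]=0xc6, mem[0x0f]=0x87, mem[0x14]=0x66, mem[0x00]=0xc6, mem[0x11]=0xb3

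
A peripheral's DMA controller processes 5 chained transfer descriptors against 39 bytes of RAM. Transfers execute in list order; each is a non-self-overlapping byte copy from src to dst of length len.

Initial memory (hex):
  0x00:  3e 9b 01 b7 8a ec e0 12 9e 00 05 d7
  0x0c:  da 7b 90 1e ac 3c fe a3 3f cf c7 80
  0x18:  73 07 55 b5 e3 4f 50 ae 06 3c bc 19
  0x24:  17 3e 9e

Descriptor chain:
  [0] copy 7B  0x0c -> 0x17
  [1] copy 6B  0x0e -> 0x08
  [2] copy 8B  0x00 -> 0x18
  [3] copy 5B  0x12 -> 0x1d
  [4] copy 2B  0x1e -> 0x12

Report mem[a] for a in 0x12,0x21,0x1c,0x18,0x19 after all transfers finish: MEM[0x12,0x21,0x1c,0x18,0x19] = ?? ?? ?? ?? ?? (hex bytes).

[0] 0x0c->0x17 len=7 : da 7b 90 1e ac 3c fe
[1] 0x0e->0x08 len=6 : 90 1e ac 3c fe a3
[2] 0x00->0x18 len=8 : 3e 9b 01 b7 8a ec e0 12
[3] 0x12->0x1d len=5 : fe a3 3f cf c7
[4] 0x1e->0x12 len=2 : a3 3f
query mem[0x12]=0xa3, mem[0x21]=0xc7, mem[0x1c]=0x8a, mem[0x18]=0x3e, mem[0x19]=0x9b

MEM[0x12,0x21,0x1c,0x18,0x19] = a3 c7 8a 3e 9b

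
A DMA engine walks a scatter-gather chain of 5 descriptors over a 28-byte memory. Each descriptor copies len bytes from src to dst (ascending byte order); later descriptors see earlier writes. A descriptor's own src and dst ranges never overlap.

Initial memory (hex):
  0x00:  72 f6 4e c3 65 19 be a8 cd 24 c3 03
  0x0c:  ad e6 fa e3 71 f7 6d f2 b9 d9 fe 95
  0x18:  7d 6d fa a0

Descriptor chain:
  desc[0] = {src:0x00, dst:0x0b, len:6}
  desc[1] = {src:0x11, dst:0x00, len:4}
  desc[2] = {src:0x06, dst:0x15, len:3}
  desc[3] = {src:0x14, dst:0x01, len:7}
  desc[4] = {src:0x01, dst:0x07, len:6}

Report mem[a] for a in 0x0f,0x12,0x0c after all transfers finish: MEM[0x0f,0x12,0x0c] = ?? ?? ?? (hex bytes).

MEM[0x0f,0x12,0x0c] = 65 6d 6d

[0] 0x00->0x0b len=6 : 72 f6 4e c3 65 19
[1] 0x11->0x00 len=4 : f7 6d f2 b9
[2] 0x06->0x15 len=3 : be a8 cd
[3] 0x14->0x01 len=7 : b9 be a8 cd 7d 6d fa
[4] 0x01->0x07 len=6 : b9 be a8 cd 7d 6d
query mem[0x0f]=0x65, mem[0x12]=0x6d, mem[0x0c]=0x6d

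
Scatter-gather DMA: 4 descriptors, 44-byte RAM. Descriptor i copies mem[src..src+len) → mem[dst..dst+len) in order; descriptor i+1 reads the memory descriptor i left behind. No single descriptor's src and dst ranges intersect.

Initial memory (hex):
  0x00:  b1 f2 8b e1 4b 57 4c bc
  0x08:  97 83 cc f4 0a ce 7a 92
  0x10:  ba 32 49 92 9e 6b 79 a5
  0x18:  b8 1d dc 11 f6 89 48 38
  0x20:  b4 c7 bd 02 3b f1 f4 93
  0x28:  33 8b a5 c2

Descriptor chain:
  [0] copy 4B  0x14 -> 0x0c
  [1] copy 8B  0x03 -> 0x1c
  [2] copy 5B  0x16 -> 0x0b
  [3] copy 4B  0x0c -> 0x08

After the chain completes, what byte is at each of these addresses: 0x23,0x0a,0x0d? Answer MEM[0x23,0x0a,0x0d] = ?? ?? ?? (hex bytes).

D0: mem[0x0c..0x0f] <- [9e 6b 79 a5]
D1: mem[0x1c..0x23] <- [e1 4b 57 4c bc 97 83 cc]
D2: mem[0x0b..0x0f] <- [79 a5 b8 1d dc]
D3: mem[0x08..0x0b] <- [a5 b8 1d dc]
query mem[0x23]=0xcc, mem[0x0a]=0x1d, mem[0x0d]=0xb8

MEM[0x23,0x0a,0x0d] = cc 1d b8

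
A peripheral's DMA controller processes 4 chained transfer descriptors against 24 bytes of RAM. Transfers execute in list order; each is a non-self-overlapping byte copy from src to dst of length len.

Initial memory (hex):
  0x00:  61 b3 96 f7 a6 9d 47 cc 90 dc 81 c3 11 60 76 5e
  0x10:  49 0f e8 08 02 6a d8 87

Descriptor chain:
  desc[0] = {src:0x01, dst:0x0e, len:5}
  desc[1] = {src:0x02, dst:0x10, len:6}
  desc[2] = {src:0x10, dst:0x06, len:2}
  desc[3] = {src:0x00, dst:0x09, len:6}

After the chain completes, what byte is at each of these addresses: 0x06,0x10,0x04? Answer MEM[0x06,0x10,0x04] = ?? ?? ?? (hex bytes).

MEM[0x06,0x10,0x04] = 96 96 a6

#0 dst[0x0e+5] := {0xb3,0x96,0xf7,0xa6,0x9d}
#1 dst[0x10+6] := {0x96,0xf7,0xa6,0x9d,0x47,0xcc}
#2 dst[0x06+2] := {0x96,0xf7}
#3 dst[0x09+6] := {0x61,0xb3,0x96,0xf7,0xa6,0x9d}
query mem[0x06]=0x96, mem[0x10]=0x96, mem[0x04]=0xa6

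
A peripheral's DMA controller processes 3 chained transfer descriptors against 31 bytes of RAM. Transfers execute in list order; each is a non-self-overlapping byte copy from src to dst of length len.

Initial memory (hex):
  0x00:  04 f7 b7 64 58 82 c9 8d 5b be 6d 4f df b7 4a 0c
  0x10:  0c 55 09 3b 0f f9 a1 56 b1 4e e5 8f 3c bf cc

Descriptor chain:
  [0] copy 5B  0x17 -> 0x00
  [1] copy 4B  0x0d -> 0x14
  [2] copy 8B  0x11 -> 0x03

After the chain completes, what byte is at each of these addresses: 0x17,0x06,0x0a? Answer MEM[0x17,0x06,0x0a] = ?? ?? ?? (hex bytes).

D0: mem[0x00..0x04] <- [56 b1 4e e5 8f]
D1: mem[0x14..0x17] <- [b7 4a 0c 0c]
D2: mem[0x03..0x0a] <- [55 09 3b b7 4a 0c 0c b1]
query mem[0x17]=0x0c, mem[0x06]=0xb7, mem[0x0a]=0xb1

MEM[0x17,0x06,0x0a] = 0c b7 b1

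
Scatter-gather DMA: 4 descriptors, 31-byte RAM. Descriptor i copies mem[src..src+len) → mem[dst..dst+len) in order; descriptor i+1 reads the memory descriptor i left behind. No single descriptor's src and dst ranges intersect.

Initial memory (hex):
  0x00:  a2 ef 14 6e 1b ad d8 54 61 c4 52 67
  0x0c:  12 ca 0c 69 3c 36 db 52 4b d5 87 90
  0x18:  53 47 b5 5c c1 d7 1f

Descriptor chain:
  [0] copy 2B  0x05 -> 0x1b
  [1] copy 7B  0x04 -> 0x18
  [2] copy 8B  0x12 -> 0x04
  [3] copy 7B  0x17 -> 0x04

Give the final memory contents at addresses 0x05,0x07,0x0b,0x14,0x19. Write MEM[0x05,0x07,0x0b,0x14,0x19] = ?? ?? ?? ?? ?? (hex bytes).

MEM[0x05,0x07,0x0b,0x14,0x19] = 1b d8 ad 4b ad

  after D0: wrote 2B at 0x1b = add8
  after D1: wrote 7B at 0x18 = 1badd85461c452
  after D2: wrote 8B at 0x04 = db524bd587901bad
  after D3: wrote 7B at 0x04 = 901badd85461c4
query mem[0x05]=0x1b, mem[0x07]=0xd8, mem[0x0b]=0xad, mem[0x14]=0x4b, mem[0x19]=0xad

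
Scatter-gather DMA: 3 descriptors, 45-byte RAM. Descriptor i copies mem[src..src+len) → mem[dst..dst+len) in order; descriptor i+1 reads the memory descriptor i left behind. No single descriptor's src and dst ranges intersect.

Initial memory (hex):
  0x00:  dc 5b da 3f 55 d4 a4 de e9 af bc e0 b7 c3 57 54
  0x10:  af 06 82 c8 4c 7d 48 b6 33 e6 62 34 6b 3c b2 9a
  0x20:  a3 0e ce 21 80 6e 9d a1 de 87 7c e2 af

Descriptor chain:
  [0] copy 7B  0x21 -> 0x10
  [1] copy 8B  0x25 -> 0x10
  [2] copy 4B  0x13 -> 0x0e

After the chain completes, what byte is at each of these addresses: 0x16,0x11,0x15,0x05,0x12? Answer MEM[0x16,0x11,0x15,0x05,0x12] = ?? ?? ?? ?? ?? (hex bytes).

  after D0: wrote 7B at 0x10 = 0ece21806e9da1
  after D1: wrote 8B at 0x10 = 6e9da1de877ce2af
  after D2: wrote 4B at 0x0e = de877ce2
query mem[0x16]=0xe2, mem[0x11]=0xe2, mem[0x15]=0x7c, mem[0x05]=0xd4, mem[0x12]=0xa1

MEM[0x16,0x11,0x15,0x05,0x12] = e2 e2 7c d4 a1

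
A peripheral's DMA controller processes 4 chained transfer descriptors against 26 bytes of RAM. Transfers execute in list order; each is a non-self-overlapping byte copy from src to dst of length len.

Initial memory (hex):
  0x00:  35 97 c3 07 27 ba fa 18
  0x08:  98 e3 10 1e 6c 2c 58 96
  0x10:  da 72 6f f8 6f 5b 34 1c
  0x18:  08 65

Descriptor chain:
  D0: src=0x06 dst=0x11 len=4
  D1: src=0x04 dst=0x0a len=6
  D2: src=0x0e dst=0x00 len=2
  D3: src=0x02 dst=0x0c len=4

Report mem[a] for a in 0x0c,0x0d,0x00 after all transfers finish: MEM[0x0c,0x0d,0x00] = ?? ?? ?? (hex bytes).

[0] 0x06->0x11 len=4 : fa 18 98 e3
[1] 0x04->0x0a len=6 : 27 ba fa 18 98 e3
[2] 0x0e->0x00 len=2 : 98 e3
[3] 0x02->0x0c len=4 : c3 07 27 ba
query mem[0x0c]=0xc3, mem[0x0d]=0x07, mem[0x00]=0x98

MEM[0x0c,0x0d,0x00] = c3 07 98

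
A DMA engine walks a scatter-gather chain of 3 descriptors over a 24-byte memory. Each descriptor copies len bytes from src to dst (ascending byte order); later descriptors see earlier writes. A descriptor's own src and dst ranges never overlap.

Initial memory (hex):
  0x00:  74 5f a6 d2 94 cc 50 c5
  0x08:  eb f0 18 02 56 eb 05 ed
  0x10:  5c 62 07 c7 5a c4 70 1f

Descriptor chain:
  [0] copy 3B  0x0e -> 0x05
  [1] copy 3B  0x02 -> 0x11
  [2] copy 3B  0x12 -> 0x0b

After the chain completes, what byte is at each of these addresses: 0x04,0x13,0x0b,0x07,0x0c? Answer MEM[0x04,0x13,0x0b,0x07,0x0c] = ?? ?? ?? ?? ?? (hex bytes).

[0] 0x0e->0x05 len=3 : 05 ed 5c
[1] 0x02->0x11 len=3 : a6 d2 94
[2] 0x12->0x0b len=3 : d2 94 5a
query mem[0x04]=0x94, mem[0x13]=0x94, mem[0x0b]=0xd2, mem[0x07]=0x5c, mem[0x0c]=0x94

MEM[0x04,0x13,0x0b,0x07,0x0c] = 94 94 d2 5c 94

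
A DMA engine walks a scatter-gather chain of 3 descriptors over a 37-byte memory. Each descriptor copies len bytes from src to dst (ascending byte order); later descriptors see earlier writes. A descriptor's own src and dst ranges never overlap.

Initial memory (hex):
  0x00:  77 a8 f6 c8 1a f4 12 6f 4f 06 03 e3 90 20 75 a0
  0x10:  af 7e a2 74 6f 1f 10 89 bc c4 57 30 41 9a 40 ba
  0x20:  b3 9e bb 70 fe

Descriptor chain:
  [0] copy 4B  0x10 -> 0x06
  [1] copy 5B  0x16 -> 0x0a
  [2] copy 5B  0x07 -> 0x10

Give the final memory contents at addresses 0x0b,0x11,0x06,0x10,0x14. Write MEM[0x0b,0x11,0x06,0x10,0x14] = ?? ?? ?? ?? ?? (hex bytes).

#0 dst[0x06+4] := {0xaf,0x7e,0xa2,0x74}
#1 dst[0x0a+5] := {0x10,0x89,0xbc,0xc4,0x57}
#2 dst[0x10+5] := {0x7e,0xa2,0x74,0x10,0x89}
query mem[0x0b]=0x89, mem[0x11]=0xa2, mem[0x06]=0xaf, mem[0x10]=0x7e, mem[0x14]=0x89

MEM[0x0b,0x11,0x06,0x10,0x14] = 89 a2 af 7e 89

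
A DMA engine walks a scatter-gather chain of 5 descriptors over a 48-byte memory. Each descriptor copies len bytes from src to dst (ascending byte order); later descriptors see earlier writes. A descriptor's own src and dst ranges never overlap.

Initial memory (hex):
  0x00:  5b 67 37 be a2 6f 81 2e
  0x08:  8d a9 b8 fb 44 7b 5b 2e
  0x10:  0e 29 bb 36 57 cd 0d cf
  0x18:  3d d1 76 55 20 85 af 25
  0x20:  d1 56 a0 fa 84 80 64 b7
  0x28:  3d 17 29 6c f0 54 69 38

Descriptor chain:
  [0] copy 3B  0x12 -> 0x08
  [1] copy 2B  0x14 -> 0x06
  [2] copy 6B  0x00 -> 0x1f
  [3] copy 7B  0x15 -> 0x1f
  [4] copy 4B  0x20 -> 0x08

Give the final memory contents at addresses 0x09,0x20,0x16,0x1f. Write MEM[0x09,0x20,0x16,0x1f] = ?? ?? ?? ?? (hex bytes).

  after D0: wrote 3B at 0x08 = bb3657
  after D1: wrote 2B at 0x06 = 57cd
  after D2: wrote 6B at 0x1f = 5b6737bea26f
  after D3: wrote 7B at 0x1f = cd0dcf3dd17655
  after D4: wrote 4B at 0x08 = 0dcf3dd1
query mem[0x09]=0xcf, mem[0x20]=0x0d, mem[0x16]=0x0d, mem[0x1f]=0xcd

MEM[0x09,0x20,0x16,0x1f] = cf 0d 0d cd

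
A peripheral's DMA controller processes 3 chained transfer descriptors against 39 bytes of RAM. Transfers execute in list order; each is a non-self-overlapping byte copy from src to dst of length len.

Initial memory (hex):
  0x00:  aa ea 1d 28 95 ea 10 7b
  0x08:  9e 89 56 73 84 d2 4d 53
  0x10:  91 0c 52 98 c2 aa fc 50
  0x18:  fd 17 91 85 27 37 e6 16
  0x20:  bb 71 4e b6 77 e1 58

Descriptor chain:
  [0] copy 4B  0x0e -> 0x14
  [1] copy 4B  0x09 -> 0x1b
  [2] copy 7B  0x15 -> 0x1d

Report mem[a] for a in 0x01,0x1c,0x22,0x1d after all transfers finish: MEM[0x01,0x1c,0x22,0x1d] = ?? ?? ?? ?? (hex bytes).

MEM[0x01,0x1c,0x22,0x1d] = ea 56 91 53

#0 dst[0x14+4] := {0x4d,0x53,0x91,0x0c}
#1 dst[0x1b+4] := {0x89,0x56,0x73,0x84}
#2 dst[0x1d+7] := {0x53,0x91,0x0c,0xfd,0x17,0x91,0x89}
query mem[0x01]=0xea, mem[0x1c]=0x56, mem[0x22]=0x91, mem[0x1d]=0x53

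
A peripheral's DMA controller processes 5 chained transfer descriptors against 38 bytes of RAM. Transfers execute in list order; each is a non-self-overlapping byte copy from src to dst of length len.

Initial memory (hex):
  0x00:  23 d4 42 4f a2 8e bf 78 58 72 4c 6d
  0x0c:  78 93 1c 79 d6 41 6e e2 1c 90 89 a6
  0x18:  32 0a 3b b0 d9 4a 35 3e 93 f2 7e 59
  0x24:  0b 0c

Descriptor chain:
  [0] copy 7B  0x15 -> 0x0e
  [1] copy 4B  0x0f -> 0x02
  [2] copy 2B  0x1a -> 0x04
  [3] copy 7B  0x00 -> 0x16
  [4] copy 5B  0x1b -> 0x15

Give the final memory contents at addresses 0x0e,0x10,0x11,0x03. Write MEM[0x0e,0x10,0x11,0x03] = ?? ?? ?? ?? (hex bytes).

  after D0: wrote 7B at 0x0e = 9089a6320a3bb0
  after D1: wrote 4B at 0x02 = 89a6320a
  after D2: wrote 2B at 0x04 = 3bb0
  after D3: wrote 7B at 0x16 = 23d489a63bb0bf
  after D4: wrote 5B at 0x15 = b0bf4a353e
query mem[0x0e]=0x90, mem[0x10]=0xa6, mem[0x11]=0x32, mem[0x03]=0xa6

MEM[0x0e,0x10,0x11,0x03] = 90 a6 32 a6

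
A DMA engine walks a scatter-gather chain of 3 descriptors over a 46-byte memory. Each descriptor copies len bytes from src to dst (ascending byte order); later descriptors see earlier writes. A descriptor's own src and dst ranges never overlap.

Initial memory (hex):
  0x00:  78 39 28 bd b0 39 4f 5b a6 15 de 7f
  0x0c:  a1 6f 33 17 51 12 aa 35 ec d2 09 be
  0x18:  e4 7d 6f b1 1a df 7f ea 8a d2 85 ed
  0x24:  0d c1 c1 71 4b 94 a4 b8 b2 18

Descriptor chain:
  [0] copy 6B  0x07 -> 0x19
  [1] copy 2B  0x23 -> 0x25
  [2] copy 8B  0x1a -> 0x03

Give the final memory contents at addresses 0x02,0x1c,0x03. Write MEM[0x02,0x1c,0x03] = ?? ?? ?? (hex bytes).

MEM[0x02,0x1c,0x03] = 28 de a6

  after D0: wrote 6B at 0x19 = 5ba615de7fa1
  after D1: wrote 2B at 0x25 = ed0d
  after D2: wrote 8B at 0x03 = a615de7fa1ea8ad2
query mem[0x02]=0x28, mem[0x1c]=0xde, mem[0x03]=0xa6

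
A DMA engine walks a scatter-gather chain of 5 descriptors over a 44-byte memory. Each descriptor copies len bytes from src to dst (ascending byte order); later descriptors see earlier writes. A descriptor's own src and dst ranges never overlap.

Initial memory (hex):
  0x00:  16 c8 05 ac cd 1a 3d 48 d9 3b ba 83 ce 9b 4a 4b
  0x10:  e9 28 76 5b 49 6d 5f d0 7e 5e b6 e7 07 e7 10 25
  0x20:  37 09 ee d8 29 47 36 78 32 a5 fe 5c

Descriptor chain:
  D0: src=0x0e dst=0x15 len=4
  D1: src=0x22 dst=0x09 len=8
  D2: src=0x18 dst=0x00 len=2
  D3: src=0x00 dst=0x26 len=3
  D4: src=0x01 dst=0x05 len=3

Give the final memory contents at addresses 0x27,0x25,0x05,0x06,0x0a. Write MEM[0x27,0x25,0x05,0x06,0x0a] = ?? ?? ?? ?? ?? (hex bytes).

MEM[0x27,0x25,0x05,0x06,0x0a] = 5e 47 5e 05 d8

  after D0: wrote 4B at 0x15 = 4a4be928
  after D1: wrote 8B at 0x09 = eed82947367832a5
  after D2: wrote 2B at 0x00 = 285e
  after D3: wrote 3B at 0x26 = 285e05
  after D4: wrote 3B at 0x05 = 5e05ac
query mem[0x27]=0x5e, mem[0x25]=0x47, mem[0x05]=0x5e, mem[0x06]=0x05, mem[0x0a]=0xd8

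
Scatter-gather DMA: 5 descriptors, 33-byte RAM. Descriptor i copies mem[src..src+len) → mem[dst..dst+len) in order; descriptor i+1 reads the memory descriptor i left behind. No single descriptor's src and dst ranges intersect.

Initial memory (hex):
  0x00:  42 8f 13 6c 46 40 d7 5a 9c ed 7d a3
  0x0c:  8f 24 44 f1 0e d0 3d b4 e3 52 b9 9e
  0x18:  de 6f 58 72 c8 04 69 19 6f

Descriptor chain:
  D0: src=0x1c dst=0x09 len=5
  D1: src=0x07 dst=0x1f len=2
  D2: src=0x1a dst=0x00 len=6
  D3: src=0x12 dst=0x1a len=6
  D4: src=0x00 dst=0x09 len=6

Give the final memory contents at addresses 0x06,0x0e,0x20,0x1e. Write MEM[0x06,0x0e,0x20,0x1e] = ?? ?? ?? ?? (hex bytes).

[0] 0x1c->0x09 len=5 : c8 04 69 19 6f
[1] 0x07->0x1f len=2 : 5a 9c
[2] 0x1a->0x00 len=6 : 58 72 c8 04 69 5a
[3] 0x12->0x1a len=6 : 3d b4 e3 52 b9 9e
[4] 0x00->0x09 len=6 : 58 72 c8 04 69 5a
query mem[0x06]=0xd7, mem[0x0e]=0x5a, mem[0x20]=0x9c, mem[0x1e]=0xb9

MEM[0x06,0x0e,0x20,0x1e] = d7 5a 9c b9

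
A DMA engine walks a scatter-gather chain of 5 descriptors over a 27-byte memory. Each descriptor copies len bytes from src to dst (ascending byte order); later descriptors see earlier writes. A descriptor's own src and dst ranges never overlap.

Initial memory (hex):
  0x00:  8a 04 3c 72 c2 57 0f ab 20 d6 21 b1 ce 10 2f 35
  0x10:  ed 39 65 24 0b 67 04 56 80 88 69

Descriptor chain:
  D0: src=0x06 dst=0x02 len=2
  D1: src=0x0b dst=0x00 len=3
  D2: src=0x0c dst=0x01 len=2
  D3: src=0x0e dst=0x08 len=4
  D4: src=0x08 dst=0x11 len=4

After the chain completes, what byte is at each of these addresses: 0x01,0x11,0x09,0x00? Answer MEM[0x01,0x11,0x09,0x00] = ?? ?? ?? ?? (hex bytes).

MEM[0x01,0x11,0x09,0x00] = ce 2f 35 b1

  after D0: wrote 2B at 0x02 = 0fab
  after D1: wrote 3B at 0x00 = b1ce10
  after D2: wrote 2B at 0x01 = ce10
  after D3: wrote 4B at 0x08 = 2f35ed39
  after D4: wrote 4B at 0x11 = 2f35ed39
query mem[0x01]=0xce, mem[0x11]=0x2f, mem[0x09]=0x35, mem[0x00]=0xb1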